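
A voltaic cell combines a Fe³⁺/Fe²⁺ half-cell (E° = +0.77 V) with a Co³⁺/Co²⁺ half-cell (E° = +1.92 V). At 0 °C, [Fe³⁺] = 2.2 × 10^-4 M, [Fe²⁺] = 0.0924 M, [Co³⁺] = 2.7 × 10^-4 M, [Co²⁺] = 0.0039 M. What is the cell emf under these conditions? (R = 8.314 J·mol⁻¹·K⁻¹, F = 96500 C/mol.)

The Co³⁺/Co²⁺ couple has the higher reduction potential and acts as the cathode, so E°_cell = +1.92 − (+0.77) = 1.15 V.
Balancing electrons gives n = 1; the reaction quotient is Q = [Fe³⁺]·[Co²⁺]/([Fe²⁺]·[Co³⁺]) = 0.0344.
E = E° − (RT/nF) ln Q = 1.15 − (8.314×273)/(1×96500) × (-3.370) = 1.150 + 0.079 = 1.229 V.

1.23 V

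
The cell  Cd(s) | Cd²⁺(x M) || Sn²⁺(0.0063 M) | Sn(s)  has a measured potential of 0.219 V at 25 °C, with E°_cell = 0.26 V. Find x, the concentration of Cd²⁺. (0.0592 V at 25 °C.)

0.15 M

From the Nernst equation, log Q = n(E° − E)/0.0592 = 2(0.26 − 0.219)/0.0592 = 1.385, so Q = 24.3.
With Q = [Cd²⁺]/[Sn²⁺] and the known concentrations, [Cd²⁺] in the numerator gives [Cd²⁺] = 0.15 M.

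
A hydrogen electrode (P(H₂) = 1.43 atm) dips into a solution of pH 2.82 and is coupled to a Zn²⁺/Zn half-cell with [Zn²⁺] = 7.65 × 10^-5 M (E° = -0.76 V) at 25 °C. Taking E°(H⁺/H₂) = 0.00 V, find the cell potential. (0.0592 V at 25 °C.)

0.71 V

The hydrogen couple is the cathode, so E°_cell = 0.76 V; n = 2.
[H⁺] = 10^(−2.82) = 0.0015 M, and Q = [Zn²⁺]·P(H₂) / [H⁺]^2 = 47.8.
E = E° − (0.0592/2) log Q = 0.76 − (0.0592/2)(1.679) = 0.710 V.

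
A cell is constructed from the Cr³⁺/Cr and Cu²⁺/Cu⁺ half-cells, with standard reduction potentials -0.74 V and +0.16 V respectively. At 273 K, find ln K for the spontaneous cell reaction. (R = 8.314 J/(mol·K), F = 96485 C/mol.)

ln K = 114.8

E°_cell = +0.16 − (-0.74) = 0.90 V, with n = 3 electrons transferred.
At equilibrium E = 0, so the Nernst equation gives ln K = nFE°/RT = (3)(96485)(0.90)/((8.314)(273)) = 114.78.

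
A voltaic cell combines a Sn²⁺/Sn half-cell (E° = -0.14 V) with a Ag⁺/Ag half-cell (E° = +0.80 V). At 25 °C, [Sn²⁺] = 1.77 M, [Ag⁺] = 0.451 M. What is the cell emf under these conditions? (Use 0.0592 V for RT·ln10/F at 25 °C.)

The Ag⁺/Ag couple has the higher reduction potential and acts as the cathode, so E°_cell = +0.80 − (-0.14) = 0.94 V.
Balancing electrons gives n = 2; the reaction quotient is Q = [Sn²⁺]/[Ag⁺]^2 = 8.70.
At 25 °C, E = E° − (0.0592/n) log Q = 0.94 − (0.0592/2)(0.940) = 0.940 − 0.028 = 0.912 V.

0.912 V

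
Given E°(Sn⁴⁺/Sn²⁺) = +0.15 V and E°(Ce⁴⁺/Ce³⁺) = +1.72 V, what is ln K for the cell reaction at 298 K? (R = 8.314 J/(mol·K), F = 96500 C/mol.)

ln K = 122.3

E°_cell = +1.72 − (+0.15) = 1.57 V, with n = 2 electrons transferred.
At equilibrium E = 0, so the Nernst equation gives ln K = nFE°/RT = (2)(96500)(1.57)/((8.314)(298)) = 122.30.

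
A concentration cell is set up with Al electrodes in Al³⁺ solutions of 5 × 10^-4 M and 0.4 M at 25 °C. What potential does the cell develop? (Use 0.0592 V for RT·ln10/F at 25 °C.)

Both half-cells are Al³⁺/Al, so E°_cell = 0. The concentrated side is the cathode; the cell reaction moves Al³⁺ from high to low concentration with n = 3.
Q = [Al³⁺]_dilute/[Al³⁺]_conc = 5 × 10^-4/0.4 = 0.00125.
E = 0 − (0.0592/3) log Q = −(0.0592/3)(-2.903) = 0.0573 V.

0.057 V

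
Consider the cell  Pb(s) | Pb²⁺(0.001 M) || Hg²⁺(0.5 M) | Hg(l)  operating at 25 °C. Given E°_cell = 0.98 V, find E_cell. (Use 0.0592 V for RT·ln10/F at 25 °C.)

Balancing electrons gives n = 2; the reaction quotient is Q = [Pb²⁺]/[Hg²⁺] = 0.00200.
At 25 °C, E = E° − (0.0592/n) log Q = 0.98 − (0.0592/2)(-2.699) = 0.980 + 0.080 = 1.060 V.

1.06 V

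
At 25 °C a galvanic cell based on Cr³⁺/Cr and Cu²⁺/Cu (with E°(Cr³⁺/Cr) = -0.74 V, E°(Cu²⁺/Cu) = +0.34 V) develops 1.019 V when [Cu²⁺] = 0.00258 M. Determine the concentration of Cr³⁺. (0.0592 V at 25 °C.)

0.16 M

From the Nernst equation, log Q = n(E° − E)/0.0592 = 6(1.08 − 1.019)/0.0592 = 6.182, so Q = 1.52 × 10^6.
With Q = [Cr³⁺]^2/[Cu²⁺]^3 and the known concentrations, [Cr³⁺]^2 in the numerator gives [Cr³⁺] = 0.16 M.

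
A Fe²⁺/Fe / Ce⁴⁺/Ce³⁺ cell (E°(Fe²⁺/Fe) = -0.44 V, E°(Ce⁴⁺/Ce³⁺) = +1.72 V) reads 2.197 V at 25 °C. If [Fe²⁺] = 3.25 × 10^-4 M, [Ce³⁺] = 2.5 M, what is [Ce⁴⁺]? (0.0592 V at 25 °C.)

From the Nernst equation, log Q = n(E° − E)/0.0592 = 2(2.16 − 2.197)/0.0592 = -1.250, so Q = 0.0562.
With Q = [Fe²⁺]·[Ce³⁺]^2/[Ce⁴⁺]^2 and the known concentrations, [Ce⁴⁺]^2 in the denominator gives [Ce⁴⁺] = 0.19 M.

0.19 M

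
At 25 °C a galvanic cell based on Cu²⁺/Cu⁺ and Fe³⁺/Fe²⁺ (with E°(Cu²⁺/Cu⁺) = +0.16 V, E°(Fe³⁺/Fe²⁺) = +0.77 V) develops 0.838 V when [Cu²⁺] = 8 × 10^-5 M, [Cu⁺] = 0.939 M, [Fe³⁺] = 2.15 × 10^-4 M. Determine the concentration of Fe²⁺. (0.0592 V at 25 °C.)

3.6 × 10^-4 M

From the Nernst equation, log Q = n(E° − E)/0.0592 = 1(0.61 − 0.838)/0.0592 = -3.851, so Q = 1.41 × 10^-4.
With Q = [Cu²⁺]·[Fe²⁺]/([Cu⁺]·[Fe³⁺]) and the known concentrations, [Fe²⁺] in the numerator gives [Fe²⁺] = 3.6 × 10^-4 M.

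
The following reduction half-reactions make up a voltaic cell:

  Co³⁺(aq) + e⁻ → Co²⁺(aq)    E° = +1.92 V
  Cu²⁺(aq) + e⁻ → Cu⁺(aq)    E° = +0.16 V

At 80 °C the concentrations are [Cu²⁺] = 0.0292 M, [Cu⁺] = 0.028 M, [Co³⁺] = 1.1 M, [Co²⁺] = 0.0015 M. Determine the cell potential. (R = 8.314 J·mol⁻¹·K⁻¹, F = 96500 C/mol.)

The Co³⁺/Co²⁺ couple has the higher reduction potential and acts as the cathode, so E°_cell = +1.92 − (+0.16) = 1.76 V.
Balancing electrons gives n = 1; the reaction quotient is Q = [Cu²⁺]·[Co²⁺]/([Cu⁺]·[Co³⁺]) = 0.00142.
E = E° − (RT/nF) ln Q = 1.76 − (8.314×353)/(1×96500) × (-6.556) = 1.760 + 0.199 = 1.959 V.

1.96 V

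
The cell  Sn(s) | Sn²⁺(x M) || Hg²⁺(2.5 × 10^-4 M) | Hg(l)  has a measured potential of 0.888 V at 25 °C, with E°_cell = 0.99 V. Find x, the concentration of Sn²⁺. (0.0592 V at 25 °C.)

0.7 M

From the Nernst equation, log Q = n(E° − E)/0.0592 = 2(0.99 − 0.888)/0.0592 = 3.446, so Q = 2790.
With Q = [Sn²⁺]/[Hg²⁺] and the known concentrations, [Sn²⁺] in the numerator gives [Sn²⁺] = 0.7 M.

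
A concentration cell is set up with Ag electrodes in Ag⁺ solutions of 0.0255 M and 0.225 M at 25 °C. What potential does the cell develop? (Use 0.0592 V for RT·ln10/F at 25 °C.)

Both half-cells are Ag⁺/Ag, so E°_cell = 0. The concentrated side is the cathode; the cell reaction moves Ag⁺ from high to low concentration with n = 1.
Q = [Ag⁺]_dilute/[Ag⁺]_conc = 0.0255/0.225 = 0.113.
E = 0 − (0.0592/1) log Q = −(0.0592/1)(-0.946) = 0.0560 V.

0.056 V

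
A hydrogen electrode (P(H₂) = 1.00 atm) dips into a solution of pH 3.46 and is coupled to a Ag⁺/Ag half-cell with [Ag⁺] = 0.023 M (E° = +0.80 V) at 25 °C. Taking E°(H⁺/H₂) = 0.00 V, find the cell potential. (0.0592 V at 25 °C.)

The Ag⁺/Ag couple is the cathode, so E°_cell = 0.80 V; n = 2.
[H⁺] = 10^(−3.46) = 3.5 × 10^-4 M, and Q = [H⁺]^2 / ([Ag⁺]^2·P(H₂)) = 2.27 × 10^-4.
E = E° − (0.0592/2) log Q = 0.80 − (0.0592/2)(-3.643) = 0.908 V.

0.91 V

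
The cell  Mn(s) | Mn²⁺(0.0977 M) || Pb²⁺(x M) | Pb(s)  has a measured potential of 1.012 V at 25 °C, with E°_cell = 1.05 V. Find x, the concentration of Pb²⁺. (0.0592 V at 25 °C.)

0.0051 M

From the Nernst equation, log Q = n(E° − E)/0.0592 = 2(1.05 − 1.012)/0.0592 = 1.284, so Q = 19.2.
With Q = [Mn²⁺]/[Pb²⁺] and the known concentrations, [Pb²⁺] in the denominator gives [Pb²⁺] = 0.0051 M.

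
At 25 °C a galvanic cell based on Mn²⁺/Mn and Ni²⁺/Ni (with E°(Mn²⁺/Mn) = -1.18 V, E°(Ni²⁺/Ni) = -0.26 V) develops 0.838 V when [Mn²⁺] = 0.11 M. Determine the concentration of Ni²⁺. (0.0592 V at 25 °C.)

1.9 × 10^-4 M

From the Nernst equation, log Q = n(E° − E)/0.0592 = 2(0.92 − 0.838)/0.0592 = 2.770, so Q = 589.
With Q = [Mn²⁺]/[Ni²⁺] and the known concentrations, [Ni²⁺] in the denominator gives [Ni²⁺] = 1.9 × 10^-4 M.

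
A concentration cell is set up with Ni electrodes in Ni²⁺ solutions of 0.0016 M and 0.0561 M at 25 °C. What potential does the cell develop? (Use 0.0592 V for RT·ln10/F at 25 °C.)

Both half-cells are Ni²⁺/Ni, so E°_cell = 0. The concentrated side is the cathode; the cell reaction moves Ni²⁺ from high to low concentration with n = 2.
Q = [Ni²⁺]_dilute/[Ni²⁺]_conc = 0.0016/0.0561 = 0.0285.
E = 0 − (0.0592/2) log Q = −(0.0592/2)(-1.545) = 0.0457 V.

0.046 V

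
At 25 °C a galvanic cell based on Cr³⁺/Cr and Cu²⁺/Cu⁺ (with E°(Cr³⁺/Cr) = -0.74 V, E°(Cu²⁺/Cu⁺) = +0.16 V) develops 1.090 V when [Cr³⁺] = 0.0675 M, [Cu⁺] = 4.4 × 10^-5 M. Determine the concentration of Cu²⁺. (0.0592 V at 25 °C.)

0.029 M

From the Nernst equation, log Q = n(E° − E)/0.0592 = 3(0.90 − 1.090)/0.0592 = -9.628, so Q = 2.35 × 10^-10.
With Q = [Cr³⁺]·[Cu⁺]^3/[Cu²⁺]^3 and the known concentrations, [Cu²⁺]^3 in the denominator gives [Cu²⁺] = 0.029 M.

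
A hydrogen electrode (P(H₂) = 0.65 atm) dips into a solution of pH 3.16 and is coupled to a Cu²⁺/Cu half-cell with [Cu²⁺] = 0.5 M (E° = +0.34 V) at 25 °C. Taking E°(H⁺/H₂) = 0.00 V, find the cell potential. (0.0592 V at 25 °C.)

0.51 V

The Cu²⁺/Cu couple is the cathode, so E°_cell = 0.34 V; n = 2.
[H⁺] = 10^(−3.16) = 6.9 × 10^-4 M, and Q = [H⁺]^2 / ([Cu²⁺]·P(H₂)) = 1.47 × 10^-6.
E = E° − (0.0592/2) log Q = 0.34 − (0.0592/2)(-5.832) = 0.513 V.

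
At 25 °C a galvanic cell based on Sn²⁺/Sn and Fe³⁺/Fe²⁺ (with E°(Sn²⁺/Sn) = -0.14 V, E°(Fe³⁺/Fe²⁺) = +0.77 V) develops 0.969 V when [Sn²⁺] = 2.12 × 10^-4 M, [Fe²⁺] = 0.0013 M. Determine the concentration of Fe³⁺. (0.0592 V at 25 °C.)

1.9 × 10^-4 M

From the Nernst equation, log Q = n(E° − E)/0.0592 = 2(0.91 − 0.969)/0.0592 = -1.993, so Q = 0.0102.
With Q = [Sn²⁺]·[Fe²⁺]^2/[Fe³⁺]^2 and the known concentrations, [Fe³⁺]^2 in the denominator gives [Fe³⁺] = 1.9 × 10^-4 M.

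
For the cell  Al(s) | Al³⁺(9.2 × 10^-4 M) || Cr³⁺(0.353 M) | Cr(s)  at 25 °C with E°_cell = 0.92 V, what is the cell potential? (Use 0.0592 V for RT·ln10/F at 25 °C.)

0.971 V

Balancing electrons gives n = 3; the reaction quotient is Q = [Al³⁺]/[Cr³⁺] = 0.00261.
At 25 °C, E = E° − (0.0592/n) log Q = 0.92 − (0.0592/3)(-2.584) = 0.920 + 0.051 = 0.971 V.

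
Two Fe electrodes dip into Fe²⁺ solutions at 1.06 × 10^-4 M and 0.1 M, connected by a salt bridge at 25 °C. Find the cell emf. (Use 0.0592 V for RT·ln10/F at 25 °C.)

Both half-cells are Fe²⁺/Fe, so E°_cell = 0. The concentrated side is the cathode; the cell reaction moves Fe²⁺ from high to low concentration with n = 2.
Q = [Fe²⁺]_dilute/[Fe²⁺]_conc = 1.06 × 10^-4/0.1 = 0.00106.
E = 0 − (0.0592/2) log Q = −(0.0592/2)(-2.975) = 0.0881 V.

0.088 V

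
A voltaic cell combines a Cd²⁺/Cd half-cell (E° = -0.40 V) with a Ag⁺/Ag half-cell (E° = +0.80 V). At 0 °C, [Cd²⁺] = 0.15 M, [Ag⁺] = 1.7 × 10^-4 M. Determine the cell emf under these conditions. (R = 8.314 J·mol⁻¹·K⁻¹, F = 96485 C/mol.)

The Ag⁺/Ag couple has the higher reduction potential and acts as the cathode, so E°_cell = +0.80 − (-0.40) = 1.20 V.
Balancing electrons gives n = 2; the reaction quotient is Q = [Cd²⁺]/[Ag⁺]^2 = 5.19 × 10^6.
E = E° − (RT/nF) ln Q = 1.20 − (8.314×273)/(2×96485) × (15.462) = 1.200 − 0.182 = 1.018 V.

1.02 V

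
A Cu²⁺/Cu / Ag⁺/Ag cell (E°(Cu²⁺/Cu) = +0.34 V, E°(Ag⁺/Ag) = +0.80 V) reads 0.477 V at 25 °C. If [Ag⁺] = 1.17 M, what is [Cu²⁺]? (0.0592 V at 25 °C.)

0.36 M

From the Nernst equation, log Q = n(E° − E)/0.0592 = 2(0.46 − 0.477)/0.0592 = -0.574, so Q = 0.266.
With Q = [Cu²⁺]/[Ag⁺]^2 and the known concentrations, [Cu²⁺] in the numerator gives [Cu²⁺] = 0.36 M.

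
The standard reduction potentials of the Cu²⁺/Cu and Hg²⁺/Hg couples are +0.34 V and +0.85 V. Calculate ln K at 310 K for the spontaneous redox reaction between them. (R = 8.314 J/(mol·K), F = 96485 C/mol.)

E°_cell = +0.85 − (+0.34) = 0.51 V, with n = 2 electrons transferred.
At equilibrium E = 0, so the Nernst equation gives ln K = nFE°/RT = (2)(96485)(0.51)/((8.314)(310)) = 38.18.

ln K = 38.2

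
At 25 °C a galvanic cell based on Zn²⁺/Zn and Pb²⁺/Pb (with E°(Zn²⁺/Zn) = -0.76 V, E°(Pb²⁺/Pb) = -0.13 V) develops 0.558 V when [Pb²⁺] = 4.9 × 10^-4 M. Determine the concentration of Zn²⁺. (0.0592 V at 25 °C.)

From the Nernst equation, log Q = n(E° − E)/0.0592 = 2(0.63 − 0.558)/0.0592 = 2.432, so Q = 271.
With Q = [Zn²⁺]/[Pb²⁺] and the known concentrations, [Zn²⁺] in the numerator gives [Zn²⁺] = 0.13 M.

0.13 M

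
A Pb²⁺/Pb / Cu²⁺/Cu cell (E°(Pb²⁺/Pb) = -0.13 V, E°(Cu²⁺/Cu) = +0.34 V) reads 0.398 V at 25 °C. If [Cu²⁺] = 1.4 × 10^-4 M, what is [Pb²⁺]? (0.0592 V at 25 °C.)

0.038 M

From the Nernst equation, log Q = n(E° − E)/0.0592 = 2(0.47 − 0.398)/0.0592 = 2.432, so Q = 271.
With Q = [Pb²⁺]/[Cu²⁺] and the known concentrations, [Pb²⁺] in the numerator gives [Pb²⁺] = 0.038 M.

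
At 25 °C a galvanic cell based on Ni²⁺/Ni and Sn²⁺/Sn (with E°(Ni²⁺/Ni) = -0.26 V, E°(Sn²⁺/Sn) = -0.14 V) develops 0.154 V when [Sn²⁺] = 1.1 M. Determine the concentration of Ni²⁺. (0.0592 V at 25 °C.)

0.078 M

From the Nernst equation, log Q = n(E° − E)/0.0592 = 2(0.12 − 0.154)/0.0592 = -1.149, so Q = 0.0710.
With Q = [Ni²⁺]/[Sn²⁺] and the known concentrations, [Ni²⁺] in the numerator gives [Ni²⁺] = 0.078 M.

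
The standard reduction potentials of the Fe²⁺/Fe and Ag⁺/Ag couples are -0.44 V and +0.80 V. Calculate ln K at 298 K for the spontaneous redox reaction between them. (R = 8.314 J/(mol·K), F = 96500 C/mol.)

E°_cell = +0.80 − (-0.44) = 1.24 V, with n = 2 electrons transferred.
At equilibrium E = 0, so the Nernst equation gives ln K = nFE°/RT = (2)(96500)(1.24)/((8.314)(298)) = 96.59.

ln K = 96.6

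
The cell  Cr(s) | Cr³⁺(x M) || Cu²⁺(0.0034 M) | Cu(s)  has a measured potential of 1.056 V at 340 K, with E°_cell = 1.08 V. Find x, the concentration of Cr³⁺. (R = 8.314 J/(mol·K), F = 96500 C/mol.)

From the Nernst equation, ln Q = nF(E° − E)/RT = 6×96500×(1.08 − 1.056)/(8.314×340) = 4.916, so Q = 136.
With Q = [Cr³⁺]^2/[Cu²⁺]^3 and the known concentrations, [Cr³⁺]^2 in the numerator gives [Cr³⁺] = 0.0023 M.

0.0023 M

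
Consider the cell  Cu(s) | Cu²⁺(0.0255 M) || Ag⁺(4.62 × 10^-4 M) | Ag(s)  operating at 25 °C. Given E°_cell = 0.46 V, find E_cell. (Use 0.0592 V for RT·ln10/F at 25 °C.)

Balancing electrons gives n = 2; the reaction quotient is Q = [Cu²⁺]/[Ag⁺]^2 = 1.19 × 10^5.
At 25 °C, E = E° − (0.0592/n) log Q = 0.46 − (0.0592/2)(5.077) = 0.460 − 0.150 = 0.310 V.

0.310 V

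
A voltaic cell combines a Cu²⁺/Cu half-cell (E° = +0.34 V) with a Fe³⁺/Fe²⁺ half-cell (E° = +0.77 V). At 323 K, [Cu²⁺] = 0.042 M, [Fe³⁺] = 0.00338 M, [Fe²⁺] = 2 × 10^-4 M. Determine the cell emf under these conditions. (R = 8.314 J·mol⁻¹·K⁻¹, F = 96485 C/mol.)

The Fe³⁺/Fe²⁺ couple has the higher reduction potential and acts as the cathode, so E°_cell = +0.77 − (+0.34) = 0.43 V.
Balancing electrons gives n = 2; the reaction quotient is Q = [Cu²⁺]·[Fe²⁺]^2/[Fe³⁺]^2 = 1.47 × 10^-4.
E = E° − (RT/nF) ln Q = 0.43 − (8.314×323)/(2×96485) × (-8.825) = 0.430 + 0.123 = 0.553 V.

0.553 V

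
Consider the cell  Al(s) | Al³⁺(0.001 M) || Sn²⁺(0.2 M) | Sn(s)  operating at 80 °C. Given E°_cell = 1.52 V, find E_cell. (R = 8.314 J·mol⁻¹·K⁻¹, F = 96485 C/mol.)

1.57 V

Balancing electrons gives n = 6; the reaction quotient is Q = [Al³⁺]^2/[Sn²⁺]^3 = 1.25 × 10^-4.
E = E° − (RT/nF) ln Q = 1.52 − (8.314×353)/(6×96485) × (-8.987) = 1.520 + 0.046 = 1.566 V.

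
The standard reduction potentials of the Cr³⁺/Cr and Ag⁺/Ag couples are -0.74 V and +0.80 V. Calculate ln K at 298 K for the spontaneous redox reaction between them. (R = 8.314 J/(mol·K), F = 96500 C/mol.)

ln K = 179.9

E°_cell = +0.80 − (-0.74) = 1.54 V, with n = 3 electrons transferred.
At equilibrium E = 0, so the Nernst equation gives ln K = nFE°/RT = (3)(96500)(1.54)/((8.314)(298)) = 179.95.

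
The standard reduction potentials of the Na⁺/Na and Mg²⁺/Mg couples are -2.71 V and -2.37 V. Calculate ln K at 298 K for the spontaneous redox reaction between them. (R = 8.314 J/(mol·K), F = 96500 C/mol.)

E°_cell = -2.37 − (-2.71) = 0.34 V, with n = 2 electrons transferred.
At equilibrium E = 0, so the Nernst equation gives ln K = nFE°/RT = (2)(96500)(0.34)/((8.314)(298)) = 26.49.

ln K = 26.5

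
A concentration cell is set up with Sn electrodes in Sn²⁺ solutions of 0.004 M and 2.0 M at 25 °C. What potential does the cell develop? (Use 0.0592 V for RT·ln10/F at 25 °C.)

Both half-cells are Sn²⁺/Sn, so E°_cell = 0. The concentrated side is the cathode; the cell reaction moves Sn²⁺ from high to low concentration with n = 2.
Q = [Sn²⁺]_dilute/[Sn²⁺]_conc = 0.004/2.0 = 0.00200.
E = 0 − (0.0592/2) log Q = −(0.0592/2)(-2.699) = 0.0799 V.

0.080 V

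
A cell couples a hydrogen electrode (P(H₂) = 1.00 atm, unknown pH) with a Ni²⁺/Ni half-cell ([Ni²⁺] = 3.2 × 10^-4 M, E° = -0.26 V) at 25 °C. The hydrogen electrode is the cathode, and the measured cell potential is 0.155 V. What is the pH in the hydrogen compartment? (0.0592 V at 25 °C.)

E°_cell = 0.26 V and n = 2.
log Q = n(E° − E)/0.0592 = 2×(0.26 − 0.155)/0.0592 = 3.547.
With Q = [Ni²⁺]·P(H₂) / [H⁺]^2, solving for [H⁺] gives log[H⁺] = -3.521, so pH = 3.52.

pH = 3.52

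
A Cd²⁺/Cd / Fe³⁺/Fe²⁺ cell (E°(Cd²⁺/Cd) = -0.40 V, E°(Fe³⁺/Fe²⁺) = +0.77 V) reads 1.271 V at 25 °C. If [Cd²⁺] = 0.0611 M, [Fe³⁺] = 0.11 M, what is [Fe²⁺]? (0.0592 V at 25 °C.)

0.0088 M

From the Nernst equation, log Q = n(E° − E)/0.0592 = 2(1.17 − 1.271)/0.0592 = -3.412, so Q = 3.87 × 10^-4.
With Q = [Cd²⁺]·[Fe²⁺]^2/[Fe³⁺]^2 and the known concentrations, [Fe²⁺]^2 in the numerator gives [Fe²⁺] = 0.0088 M.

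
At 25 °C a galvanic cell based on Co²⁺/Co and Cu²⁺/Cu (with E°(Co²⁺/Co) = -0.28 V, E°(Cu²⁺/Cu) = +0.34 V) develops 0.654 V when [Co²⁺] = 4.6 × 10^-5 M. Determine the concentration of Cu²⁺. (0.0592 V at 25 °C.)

From the Nernst equation, log Q = n(E° − E)/0.0592 = 2(0.62 − 0.654)/0.0592 = -1.149, so Q = 0.0710.
With Q = [Co²⁺]/[Cu²⁺] and the known concentrations, [Cu²⁺] in the denominator gives [Cu²⁺] = 6.5 × 10^-4 M.

6.5 × 10^-4 M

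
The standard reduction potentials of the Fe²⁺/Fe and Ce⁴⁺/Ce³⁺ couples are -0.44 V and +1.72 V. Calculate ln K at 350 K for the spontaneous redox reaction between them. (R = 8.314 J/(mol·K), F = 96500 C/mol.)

E°_cell = +1.72 − (-0.44) = 2.16 V, with n = 2 electrons transferred.
At equilibrium E = 0, so the Nernst equation gives ln K = nFE°/RT = (2)(96500)(2.16)/((8.314)(350)) = 143.26.

ln K = 143.3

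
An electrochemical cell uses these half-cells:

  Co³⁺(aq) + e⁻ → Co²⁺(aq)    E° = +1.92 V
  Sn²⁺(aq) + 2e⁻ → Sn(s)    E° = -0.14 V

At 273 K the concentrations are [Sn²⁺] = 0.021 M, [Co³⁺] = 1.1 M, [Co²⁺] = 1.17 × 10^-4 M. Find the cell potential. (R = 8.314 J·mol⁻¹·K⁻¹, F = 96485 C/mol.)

2.32 V

The Co³⁺/Co²⁺ couple has the higher reduction potential and acts as the cathode, so E°_cell = +1.92 − (-0.14) = 2.06 V.
Balancing electrons gives n = 2; the reaction quotient is Q = [Sn²⁺]·[Co²⁺]^2/[Co³⁺]^2 = 2.38 × 10^-10.
E = E° − (RT/nF) ln Q = 2.06 − (8.314×273)/(2×96485) × (-22.161) = 2.060 + 0.261 = 2.321 V.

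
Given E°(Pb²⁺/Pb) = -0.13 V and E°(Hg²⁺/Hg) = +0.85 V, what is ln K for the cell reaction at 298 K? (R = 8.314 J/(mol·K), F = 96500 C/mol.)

ln K = 76.3

E°_cell = +0.85 − (-0.13) = 0.98 V, with n = 2 electrons transferred.
At equilibrium E = 0, so the Nernst equation gives ln K = nFE°/RT = (2)(96500)(0.98)/((8.314)(298)) = 76.34.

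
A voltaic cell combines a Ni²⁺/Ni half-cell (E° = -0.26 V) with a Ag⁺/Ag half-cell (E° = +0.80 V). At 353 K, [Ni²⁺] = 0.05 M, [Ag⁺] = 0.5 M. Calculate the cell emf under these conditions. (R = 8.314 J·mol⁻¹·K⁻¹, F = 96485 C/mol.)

The Ag⁺/Ag couple has the higher reduction potential and acts as the cathode, so E°_cell = +0.80 − (-0.26) = 1.06 V.
Balancing electrons gives n = 2; the reaction quotient is Q = [Ni²⁺]/[Ag⁺]^2 = 0.200.
E = E° − (RT/nF) ln Q = 1.06 − (8.314×353)/(2×96485) × (-1.609) = 1.060 + 0.024 = 1.084 V.

1.08 V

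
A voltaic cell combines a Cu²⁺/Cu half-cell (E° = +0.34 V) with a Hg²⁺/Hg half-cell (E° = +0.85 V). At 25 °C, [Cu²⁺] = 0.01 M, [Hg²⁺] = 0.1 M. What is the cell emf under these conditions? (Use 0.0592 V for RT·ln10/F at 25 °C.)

The Hg²⁺/Hg couple has the higher reduction potential and acts as the cathode, so E°_cell = +0.85 − (+0.34) = 0.51 V.
Balancing electrons gives n = 2; the reaction quotient is Q = [Cu²⁺]/[Hg²⁺] = 0.100.
At 25 °C, E = E° − (0.0592/n) log Q = 0.51 − (0.0592/2)(-1.000) = 0.510 + 0.030 = 0.540 V.

0.540 V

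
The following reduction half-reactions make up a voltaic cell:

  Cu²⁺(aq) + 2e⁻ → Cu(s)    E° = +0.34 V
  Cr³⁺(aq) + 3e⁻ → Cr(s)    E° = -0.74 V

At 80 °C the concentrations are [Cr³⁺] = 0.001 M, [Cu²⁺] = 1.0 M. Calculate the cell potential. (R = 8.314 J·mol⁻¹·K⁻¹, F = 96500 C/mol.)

1.15 V

The Cu²⁺/Cu couple has the higher reduction potential and acts as the cathode, so E°_cell = +0.34 − (-0.74) = 1.08 V.
Balancing electrons gives n = 6; the reaction quotient is Q = [Cr³⁺]^2/[Cu²⁺]^3 = 1 × 10^-6.
E = E° − (RT/nF) ln Q = 1.08 − (8.314×353)/(6×96500) × (-13.816) = 1.080 + 0.070 = 1.150 V.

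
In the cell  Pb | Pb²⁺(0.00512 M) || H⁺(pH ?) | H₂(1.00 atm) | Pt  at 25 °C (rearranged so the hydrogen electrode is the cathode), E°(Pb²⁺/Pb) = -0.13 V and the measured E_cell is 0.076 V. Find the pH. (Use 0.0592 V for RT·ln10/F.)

pH = 2.06

E°_cell = 0.13 V and n = 2.
log Q = n(E° − E)/0.0592 = 2×(0.13 − 0.076)/0.0592 = 1.824.
With Q = [Pb²⁺]·P(H₂) / [H⁺]^2, solving for [H⁺] gives log[H⁺] = -2.058, so pH = 2.06.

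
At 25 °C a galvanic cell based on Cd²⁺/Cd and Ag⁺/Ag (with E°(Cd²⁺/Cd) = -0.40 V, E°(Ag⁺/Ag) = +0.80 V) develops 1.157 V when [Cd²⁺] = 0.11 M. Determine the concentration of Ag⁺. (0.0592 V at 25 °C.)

From the Nernst equation, log Q = n(E° − E)/0.0592 = 2(1.20 − 1.157)/0.0592 = 1.453, so Q = 28.4.
With Q = [Cd²⁺]/[Ag⁺]^2 and the known concentrations, [Ag⁺]^2 in the denominator gives [Ag⁺] = 0.062 M.

0.062 M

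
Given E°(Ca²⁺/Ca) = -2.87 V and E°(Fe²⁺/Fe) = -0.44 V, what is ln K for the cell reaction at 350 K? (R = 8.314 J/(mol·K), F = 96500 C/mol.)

E°_cell = -0.44 − (-2.87) = 2.43 V, with n = 2 electrons transferred.
At equilibrium E = 0, so the Nernst equation gives ln K = nFE°/RT = (2)(96500)(2.43)/((8.314)(350)) = 161.17.

ln K = 161.2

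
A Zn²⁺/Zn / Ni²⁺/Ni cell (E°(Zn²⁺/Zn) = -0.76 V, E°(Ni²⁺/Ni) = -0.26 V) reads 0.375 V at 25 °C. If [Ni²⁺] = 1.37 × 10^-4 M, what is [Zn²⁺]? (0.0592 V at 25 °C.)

2.3 M

From the Nernst equation, log Q = n(E° − E)/0.0592 = 2(0.50 − 0.375)/0.0592 = 4.223, so Q = 1.67 × 10^4.
With Q = [Zn²⁺]/[Ni²⁺] and the known concentrations, [Zn²⁺] in the numerator gives [Zn²⁺] = 2.3 M.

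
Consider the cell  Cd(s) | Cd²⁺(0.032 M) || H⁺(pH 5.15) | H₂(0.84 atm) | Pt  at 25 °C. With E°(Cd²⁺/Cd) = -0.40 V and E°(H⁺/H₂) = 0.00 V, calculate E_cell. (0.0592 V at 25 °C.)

The hydrogen couple is the cathode, so E°_cell = 0.40 V; n = 2.
[H⁺] = 10^(−5.15) = 7.1 × 10^-6 M, and Q = [Cd²⁺]·P(H₂) / [H⁺]^2 = 5.36 × 10^8.
E = E° − (0.0592/2) log Q = 0.40 − (0.0592/2)(8.729) = 0.142 V.

0.14 V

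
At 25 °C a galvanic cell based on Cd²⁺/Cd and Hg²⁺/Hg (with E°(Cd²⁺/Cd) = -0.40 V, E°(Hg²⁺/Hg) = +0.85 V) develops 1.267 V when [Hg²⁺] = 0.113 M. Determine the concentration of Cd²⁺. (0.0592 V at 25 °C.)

0.03 M

From the Nernst equation, log Q = n(E° − E)/0.0592 = 2(1.25 − 1.267)/0.0592 = -0.574, so Q = 0.266.
With Q = [Cd²⁺]/[Hg²⁺] and the known concentrations, [Cd²⁺] in the numerator gives [Cd²⁺] = 0.03 M.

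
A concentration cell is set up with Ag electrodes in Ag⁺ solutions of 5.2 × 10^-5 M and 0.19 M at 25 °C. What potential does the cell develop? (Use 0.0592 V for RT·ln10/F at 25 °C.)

Both half-cells are Ag⁺/Ag, so E°_cell = 0. The concentrated side is the cathode; the cell reaction moves Ag⁺ from high to low concentration with n = 1.
Q = [Ag⁺]_dilute/[Ag⁺]_conc = 5.2 × 10^-5/0.19 = 2.74 × 10^-4.
E = 0 − (0.0592/1) log Q = −(0.0592/1)(-3.563) = 0.2109 V.

0.21 V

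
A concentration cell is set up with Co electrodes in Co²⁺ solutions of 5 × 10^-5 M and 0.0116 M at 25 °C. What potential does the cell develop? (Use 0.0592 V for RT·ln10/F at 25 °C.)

Both half-cells are Co²⁺/Co, so E°_cell = 0. The concentrated side is the cathode; the cell reaction moves Co²⁺ from high to low concentration with n = 2.
Q = [Co²⁺]_dilute/[Co²⁺]_conc = 5 × 10^-5/0.0116 = 0.00431.
E = 0 − (0.0592/2) log Q = −(0.0592/2)(-2.365) = 0.0700 V.

0.070 V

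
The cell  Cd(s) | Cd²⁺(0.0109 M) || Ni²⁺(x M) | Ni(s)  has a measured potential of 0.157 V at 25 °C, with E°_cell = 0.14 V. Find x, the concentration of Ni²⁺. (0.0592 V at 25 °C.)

0.041 M

From the Nernst equation, log Q = n(E° − E)/0.0592 = 2(0.14 − 0.157)/0.0592 = -0.574, so Q = 0.266.
With Q = [Cd²⁺]/[Ni²⁺] and the known concentrations, [Ni²⁺] in the denominator gives [Ni²⁺] = 0.041 M.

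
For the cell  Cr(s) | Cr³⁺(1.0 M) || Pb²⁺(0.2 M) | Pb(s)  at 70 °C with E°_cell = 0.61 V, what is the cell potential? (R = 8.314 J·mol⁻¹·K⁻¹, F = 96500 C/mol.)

Balancing electrons gives n = 6; the reaction quotient is Q = [Cr³⁺]^2/[Pb²⁺]^3 = 125.
E = E° − (RT/nF) ln Q = 0.61 − (8.314×343)/(6×96500) × (4.828) = 0.610 − 0.024 = 0.586 V.

0.586 V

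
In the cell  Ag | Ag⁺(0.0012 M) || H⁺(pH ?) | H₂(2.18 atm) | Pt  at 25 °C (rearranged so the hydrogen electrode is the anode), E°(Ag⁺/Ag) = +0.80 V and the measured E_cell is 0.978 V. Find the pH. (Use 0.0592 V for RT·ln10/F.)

pH = 5.76

E°_cell = 0.80 V and n = 2.
log Q = n(E° − E)/0.0592 = 2×(0.80 − 0.978)/0.0592 = -6.014.
With Q = [H⁺]^2 / ([Ag⁺]^2·P(H₂)), solving for [H⁺] gives log[H⁺] = -5.758, so pH = 5.76.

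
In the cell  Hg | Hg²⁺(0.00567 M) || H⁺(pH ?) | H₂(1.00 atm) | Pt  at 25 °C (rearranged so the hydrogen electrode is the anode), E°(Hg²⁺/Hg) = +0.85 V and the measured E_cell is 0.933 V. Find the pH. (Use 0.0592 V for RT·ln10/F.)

pH = 2.53

E°_cell = 0.85 V and n = 2.
log Q = n(E° − E)/0.0592 = 2×(0.85 − 0.933)/0.0592 = -2.804.
With Q = [H⁺]^2 / ([Hg²⁺]·P(H₂)), solving for [H⁺] gives log[H⁺] = -2.525, so pH = 2.53.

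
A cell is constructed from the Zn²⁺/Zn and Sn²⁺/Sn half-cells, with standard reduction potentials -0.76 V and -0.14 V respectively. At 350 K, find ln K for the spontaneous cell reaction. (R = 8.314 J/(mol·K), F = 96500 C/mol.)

ln K = 41.1

E°_cell = -0.14 − (-0.76) = 0.62 V, with n = 2 electrons transferred.
At equilibrium E = 0, so the Nernst equation gives ln K = nFE°/RT = (2)(96500)(0.62)/((8.314)(350)) = 41.12.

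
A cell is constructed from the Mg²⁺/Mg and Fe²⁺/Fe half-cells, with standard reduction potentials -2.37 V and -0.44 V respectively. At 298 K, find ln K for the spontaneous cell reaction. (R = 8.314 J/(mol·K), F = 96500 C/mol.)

ln K = 150.3

E°_cell = -0.44 − (-2.37) = 1.93 V, with n = 2 electrons transferred.
At equilibrium E = 0, so the Nernst equation gives ln K = nFE°/RT = (2)(96500)(1.93)/((8.314)(298)) = 150.34.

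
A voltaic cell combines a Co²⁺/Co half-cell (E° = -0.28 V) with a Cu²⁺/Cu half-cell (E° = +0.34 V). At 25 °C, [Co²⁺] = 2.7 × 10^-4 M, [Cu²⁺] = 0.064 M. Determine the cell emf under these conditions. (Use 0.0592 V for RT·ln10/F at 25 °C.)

The Cu²⁺/Cu couple has the higher reduction potential and acts as the cathode, so E°_cell = +0.34 − (-0.28) = 0.62 V.
Balancing electrons gives n = 2; the reaction quotient is Q = [Co²⁺]/[Cu²⁺] = 0.00422.
At 25 °C, E = E° − (0.0592/n) log Q = 0.62 − (0.0592/2)(-2.375) = 0.620 + 0.070 = 0.690 V.

0.690 V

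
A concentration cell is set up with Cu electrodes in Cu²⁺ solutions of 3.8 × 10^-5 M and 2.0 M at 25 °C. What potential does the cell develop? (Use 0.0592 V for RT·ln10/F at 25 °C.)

0.14 V

Both half-cells are Cu²⁺/Cu, so E°_cell = 0. The concentrated side is the cathode; the cell reaction moves Cu²⁺ from high to low concentration with n = 2.
Q = [Cu²⁺]_dilute/[Cu²⁺]_conc = 3.8 × 10^-5/2.0 = 1.9 × 10^-5.
E = 0 − (0.0592/2) log Q = −(0.0592/2)(-4.721) = 0.1397 V.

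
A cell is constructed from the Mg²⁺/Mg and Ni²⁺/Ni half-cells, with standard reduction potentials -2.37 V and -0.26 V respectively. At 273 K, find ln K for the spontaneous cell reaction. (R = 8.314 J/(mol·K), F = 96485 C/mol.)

ln K = 179.4

E°_cell = -0.26 − (-2.37) = 2.11 V, with n = 2 electrons transferred.
At equilibrium E = 0, so the Nernst equation gives ln K = nFE°/RT = (2)(96485)(2.11)/((8.314)(273)) = 179.39.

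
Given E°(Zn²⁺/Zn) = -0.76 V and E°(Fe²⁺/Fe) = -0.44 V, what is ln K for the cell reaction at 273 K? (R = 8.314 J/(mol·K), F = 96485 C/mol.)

E°_cell = -0.44 − (-0.76) = 0.32 V, with n = 2 electrons transferred.
At equilibrium E = 0, so the Nernst equation gives ln K = nFE°/RT = (2)(96485)(0.32)/((8.314)(273)) = 27.21.

ln K = 27.2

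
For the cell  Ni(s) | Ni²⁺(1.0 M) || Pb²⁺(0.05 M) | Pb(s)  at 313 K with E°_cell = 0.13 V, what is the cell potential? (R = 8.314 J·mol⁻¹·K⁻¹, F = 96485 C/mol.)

0.090 V

Balancing electrons gives n = 2; the reaction quotient is Q = [Ni²⁺]/[Pb²⁺] = 20.0.
E = E° − (RT/nF) ln Q = 0.13 − (8.314×313)/(2×96485) × (2.996) = 0.130 − 0.040 = 0.090 V.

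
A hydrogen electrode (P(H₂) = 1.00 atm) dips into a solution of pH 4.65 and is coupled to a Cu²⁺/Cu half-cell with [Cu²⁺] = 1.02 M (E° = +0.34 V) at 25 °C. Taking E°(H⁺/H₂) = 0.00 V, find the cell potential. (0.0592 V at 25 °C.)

0.62 V

The Cu²⁺/Cu couple is the cathode, so E°_cell = 0.34 V; n = 2.
[H⁺] = 10^(−4.65) = 2.2 × 10^-5 M, and Q = [H⁺]^2 / ([Cu²⁺]·P(H₂)) = 4.91 × 10^-10.
E = E° − (0.0592/2) log Q = 0.34 − (0.0592/2)(-9.309) = 0.616 V.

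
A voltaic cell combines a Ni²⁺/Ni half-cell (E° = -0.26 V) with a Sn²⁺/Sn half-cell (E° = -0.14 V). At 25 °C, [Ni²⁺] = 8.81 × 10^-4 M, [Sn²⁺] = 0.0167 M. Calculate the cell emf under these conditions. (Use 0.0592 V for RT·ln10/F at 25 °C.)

0.158 V

The Sn²⁺/Sn couple has the higher reduction potential and acts as the cathode, so E°_cell = -0.14 − (-0.26) = 0.12 V.
Balancing electrons gives n = 2; the reaction quotient is Q = [Ni²⁺]/[Sn²⁺] = 0.0528.
At 25 °C, E = E° − (0.0592/n) log Q = 0.12 − (0.0592/2)(-1.278) = 0.120 + 0.038 = 0.158 V.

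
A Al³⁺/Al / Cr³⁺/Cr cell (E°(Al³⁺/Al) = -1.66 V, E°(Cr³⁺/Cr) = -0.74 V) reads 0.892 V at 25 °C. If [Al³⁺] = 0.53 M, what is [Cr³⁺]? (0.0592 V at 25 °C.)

From the Nernst equation, log Q = n(E° − E)/0.0592 = 3(0.92 − 0.892)/0.0592 = 1.419, so Q = 26.2.
With Q = [Al³⁺]/[Cr³⁺] and the known concentrations, [Cr³⁺] in the denominator gives [Cr³⁺] = 0.02 M.

0.02 M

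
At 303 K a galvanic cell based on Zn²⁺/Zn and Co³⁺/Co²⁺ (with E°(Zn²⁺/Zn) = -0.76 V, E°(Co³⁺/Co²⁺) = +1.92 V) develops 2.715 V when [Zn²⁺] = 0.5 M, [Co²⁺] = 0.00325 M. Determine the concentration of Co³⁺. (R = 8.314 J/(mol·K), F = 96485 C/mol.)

0.0088 M

From the Nernst equation, ln Q = nF(E° − E)/RT = 2×96485×(2.68 − 2.715)/(8.314×303) = -2.681, so Q = 0.0685.
With Q = [Zn²⁺]·[Co²⁺]^2/[Co³⁺]^2 and the known concentrations, [Co³⁺]^2 in the denominator gives [Co³⁺] = 0.0088 M.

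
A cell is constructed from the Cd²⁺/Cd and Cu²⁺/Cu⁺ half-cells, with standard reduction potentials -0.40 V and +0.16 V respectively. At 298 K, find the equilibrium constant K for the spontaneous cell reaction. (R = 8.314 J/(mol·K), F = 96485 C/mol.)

E°_cell = +0.16 − (-0.40) = 0.56 V, with n = 2 electrons transferred.
At equilibrium E = 0, so the Nernst equation gives ln K = nFE°/RT = (2)(96485)(0.56)/((8.314)(298)) = 43.62.
K = e^43.62 = 8.8 × 10^18.

8.8 × 10^18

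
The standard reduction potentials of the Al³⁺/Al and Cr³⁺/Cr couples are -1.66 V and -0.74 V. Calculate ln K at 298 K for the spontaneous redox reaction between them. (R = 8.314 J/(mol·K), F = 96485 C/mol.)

ln K = 107.5

E°_cell = -0.74 − (-1.66) = 0.92 V, with n = 3 electrons transferred.
At equilibrium E = 0, so the Nernst equation gives ln K = nFE°/RT = (3)(96485)(0.92)/((8.314)(298)) = 107.48.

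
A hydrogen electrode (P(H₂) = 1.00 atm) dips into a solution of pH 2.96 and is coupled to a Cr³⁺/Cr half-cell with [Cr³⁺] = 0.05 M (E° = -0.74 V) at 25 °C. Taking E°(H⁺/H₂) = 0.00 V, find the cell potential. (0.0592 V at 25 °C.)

0.59 V

The hydrogen couple is the cathode, so E°_cell = 0.74 V; n = 6.
[H⁺] = 10^(−2.96) = 0.0011 M, and Q = [Cr³⁺]^2·P(H₂)^3 / [H⁺]^6 = 1.44 × 10^15.
E = E° − (0.0592/6) log Q = 0.74 − (0.0592/6)(15.158) = 0.590 V.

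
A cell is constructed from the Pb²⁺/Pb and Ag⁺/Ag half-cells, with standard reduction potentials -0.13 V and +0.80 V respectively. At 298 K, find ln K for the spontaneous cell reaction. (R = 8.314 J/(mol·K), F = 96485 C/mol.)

E°_cell = +0.80 − (-0.13) = 0.93 V, with n = 2 electrons transferred.
At equilibrium E = 0, so the Nernst equation gives ln K = nFE°/RT = (2)(96485)(0.93)/((8.314)(298)) = 72.43.

ln K = 72.4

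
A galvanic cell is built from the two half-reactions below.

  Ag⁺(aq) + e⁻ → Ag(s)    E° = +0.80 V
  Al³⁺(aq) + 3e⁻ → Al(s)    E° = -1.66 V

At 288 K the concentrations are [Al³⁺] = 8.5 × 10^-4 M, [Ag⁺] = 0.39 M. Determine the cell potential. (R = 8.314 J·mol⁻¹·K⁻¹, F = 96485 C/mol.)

The Ag⁺/Ag couple has the higher reduction potential and acts as the cathode, so E°_cell = +0.80 − (-1.66) = 2.46 V.
Balancing electrons gives n = 3; the reaction quotient is Q = [Al³⁺]/[Ag⁺]^3 = 0.0143.
E = E° − (RT/nF) ln Q = 2.46 − (8.314×288)/(3×96485) × (-4.245) = 2.460 + 0.035 = 2.495 V.

2.50 V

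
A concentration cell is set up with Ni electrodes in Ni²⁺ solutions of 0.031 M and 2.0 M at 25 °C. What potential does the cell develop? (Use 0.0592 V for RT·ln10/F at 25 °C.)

0.054 V

Both half-cells are Ni²⁺/Ni, so E°_cell = 0. The concentrated side is the cathode; the cell reaction moves Ni²⁺ from high to low concentration with n = 2.
Q = [Ni²⁺]_dilute/[Ni²⁺]_conc = 0.031/2.0 = 0.0155.
E = 0 − (0.0592/2) log Q = −(0.0592/2)(-1.810) = 0.0536 V.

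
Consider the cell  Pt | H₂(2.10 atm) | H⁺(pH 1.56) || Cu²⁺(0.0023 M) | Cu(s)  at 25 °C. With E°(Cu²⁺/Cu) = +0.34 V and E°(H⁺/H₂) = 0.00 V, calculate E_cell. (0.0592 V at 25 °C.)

The Cu²⁺/Cu couple is the cathode, so E°_cell = 0.34 V; n = 2.
[H⁺] = 10^(−1.56) = 0.028 M, and Q = [H⁺]^2 / ([Cu²⁺]·P(H₂)) = 0.157.
E = E° − (0.0592/2) log Q = 0.34 − (0.0592/2)(-0.804) = 0.364 V.

0.36 V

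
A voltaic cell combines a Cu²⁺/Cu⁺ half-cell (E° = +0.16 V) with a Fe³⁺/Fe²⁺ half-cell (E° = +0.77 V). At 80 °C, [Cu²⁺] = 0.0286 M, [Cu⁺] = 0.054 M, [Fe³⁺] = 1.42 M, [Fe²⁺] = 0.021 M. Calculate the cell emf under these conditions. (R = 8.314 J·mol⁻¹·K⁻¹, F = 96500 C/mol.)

0.757 V

The Fe³⁺/Fe²⁺ couple has the higher reduction potential and acts as the cathode, so E°_cell = +0.77 − (+0.16) = 0.61 V.
Balancing electrons gives n = 1; the reaction quotient is Q = [Cu²⁺]·[Fe²⁺]/([Cu⁺]·[Fe³⁺]) = 0.00783.
E = E° − (RT/nF) ln Q = 0.61 − (8.314×353)/(1×96500) × (-4.849) = 0.610 + 0.147 = 0.757 V.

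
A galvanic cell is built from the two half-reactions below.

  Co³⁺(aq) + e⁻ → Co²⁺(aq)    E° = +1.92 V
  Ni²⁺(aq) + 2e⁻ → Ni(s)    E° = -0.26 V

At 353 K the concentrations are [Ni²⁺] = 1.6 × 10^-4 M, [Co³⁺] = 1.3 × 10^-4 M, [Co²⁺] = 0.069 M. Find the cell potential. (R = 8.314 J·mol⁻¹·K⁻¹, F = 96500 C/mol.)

2.12 V

The Co³⁺/Co²⁺ couple has the higher reduction potential and acts as the cathode, so E°_cell = +1.92 − (-0.26) = 2.18 V.
Balancing electrons gives n = 2; the reaction quotient is Q = [Ni²⁺]·[Co²⁺]^2/[Co³⁺]^2 = 45.1.
E = E° − (RT/nF) ln Q = 2.18 − (8.314×353)/(2×96500) × (3.808) = 2.180 − 0.058 = 2.122 V.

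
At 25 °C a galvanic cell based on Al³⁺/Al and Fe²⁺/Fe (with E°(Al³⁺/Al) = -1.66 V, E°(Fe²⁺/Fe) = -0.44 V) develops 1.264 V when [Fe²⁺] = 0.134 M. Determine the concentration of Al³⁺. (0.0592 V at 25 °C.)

2.9 × 10^-4 M

From the Nernst equation, log Q = n(E° − E)/0.0592 = 6(1.22 − 1.264)/0.0592 = -4.459, so Q = 3.47 × 10^-5.
With Q = [Al³⁺]^2/[Fe²⁺]^3 and the known concentrations, [Al³⁺]^2 in the numerator gives [Al³⁺] = 2.9 × 10^-4 M.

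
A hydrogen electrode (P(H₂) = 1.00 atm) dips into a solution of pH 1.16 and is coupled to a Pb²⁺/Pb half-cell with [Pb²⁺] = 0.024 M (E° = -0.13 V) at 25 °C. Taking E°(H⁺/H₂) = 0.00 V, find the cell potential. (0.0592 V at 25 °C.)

The hydrogen couple is the cathode, so E°_cell = 0.13 V; n = 2.
[H⁺] = 10^(−1.16) = 0.069 M, and Q = [Pb²⁺]·P(H₂) / [H⁺]^2 = 5.01.
E = E° − (0.0592/2) log Q = 0.13 − (0.0592/2)(0.700) = 0.109 V.

0.11 V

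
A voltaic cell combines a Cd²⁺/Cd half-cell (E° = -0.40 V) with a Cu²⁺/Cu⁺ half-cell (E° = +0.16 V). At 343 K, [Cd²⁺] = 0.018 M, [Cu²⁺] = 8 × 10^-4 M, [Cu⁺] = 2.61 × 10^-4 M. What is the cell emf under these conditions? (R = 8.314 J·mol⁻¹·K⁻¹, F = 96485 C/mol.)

The Cu²⁺/Cu⁺ couple has the higher reduction potential and acts as the cathode, so E°_cell = +0.16 − (-0.40) = 0.56 V.
Balancing electrons gives n = 2; the reaction quotient is Q = [Cd²⁺]·[Cu⁺]^2/[Cu²⁺]^2 = 0.00192.
E = E° − (RT/nF) ln Q = 0.56 − (8.314×343)/(2×96485) × (-6.258) = 0.560 + 0.092 = 0.652 V.

0.652 V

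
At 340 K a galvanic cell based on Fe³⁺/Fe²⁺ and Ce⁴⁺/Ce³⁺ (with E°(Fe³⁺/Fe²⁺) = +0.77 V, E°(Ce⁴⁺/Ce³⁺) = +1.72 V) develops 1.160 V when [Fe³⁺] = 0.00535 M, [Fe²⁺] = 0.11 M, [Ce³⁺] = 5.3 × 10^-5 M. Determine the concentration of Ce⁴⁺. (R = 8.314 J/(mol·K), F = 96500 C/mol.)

0.0033 M

From the Nernst equation, ln Q = nF(E° − E)/RT = 1×96500×(0.95 − 1.160)/(8.314×340) = -7.169, so Q = 7.7 × 10^-4.
With Q = [Fe³⁺]·[Ce³⁺]/([Fe²⁺]·[Ce⁴⁺]) and the known concentrations, [Ce⁴⁺] in the denominator gives [Ce⁴⁺] = 0.0033 M.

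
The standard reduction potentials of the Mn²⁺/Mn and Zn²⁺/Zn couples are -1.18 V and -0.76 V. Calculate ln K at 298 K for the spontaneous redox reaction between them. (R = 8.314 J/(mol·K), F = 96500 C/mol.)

ln K = 32.7

E°_cell = -0.76 − (-1.18) = 0.42 V, with n = 2 electrons transferred.
At equilibrium E = 0, so the Nernst equation gives ln K = nFE°/RT = (2)(96500)(0.42)/((8.314)(298)) = 32.72.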